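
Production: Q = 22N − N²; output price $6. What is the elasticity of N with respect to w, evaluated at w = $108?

From P·MP_N = w with MP_N = 22 − 2N, labor demand is N(w) = (22 − w/6)/2.
dN/dw = −1/(12) = -1/12.
At w = 108, N = 2, so ε = (dN/dw)·(w/N) = (-1/12)·(108/2) = -4.5.

ε = -4.5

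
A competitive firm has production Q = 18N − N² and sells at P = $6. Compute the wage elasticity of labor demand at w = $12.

ε = -0.125

From P·MP_N = w with MP_N = 18 − 2N, labor demand is N(w) = (18 − w/6)/2.
dN/dw = −1/(12) = -1/12.
At w = 12, N = 8, so ε = (dN/dw)·(w/N) = (-1/12)·(12/8) = -0.125.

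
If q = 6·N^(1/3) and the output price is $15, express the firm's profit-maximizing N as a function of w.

N(w) = (30/w)^(3/2)

MP_N = (1/3)·6·N^(-2/3) = 2·N^(-2/3).
Setting P·MP_N = w: 30·N^(-2/3) = w.
Solving for N: N^(-2/3) = w/30, so N = (30/w)^(3/2).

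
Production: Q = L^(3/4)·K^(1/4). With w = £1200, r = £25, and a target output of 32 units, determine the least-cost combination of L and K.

L* = 16, K* = 256

Cost minimization requires the marginal rate of technical substitution to equal the input-price ratio: MP_L/MP_K = w/r.
Here MP_L/MP_K = (3/4)·(K/L)/(1/4) = 3·(K/L). Setting this equal to 1200/25 = 48 gives K = 16L.
Substituting into Q = 32: L^(3/4)·(16L)^(1/4) = 32.
Solving, L = 16 and K = 256.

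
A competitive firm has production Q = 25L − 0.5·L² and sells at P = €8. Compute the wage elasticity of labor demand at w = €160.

ε = -4

From P·MP_L = w with MP_L = 25 − L, labor demand is L(w) = 25 − w/8.
dL/dw = −1/(8) = -0.125.
At w = 160, L = 5, so ε = (dL/dw)·(w/L) = (-0.125)·(160/5) = -4.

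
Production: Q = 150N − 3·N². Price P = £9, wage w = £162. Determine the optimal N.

N* = 22

The marginal product of N is MP_N = 150 − 6N.
A price-taking firm hires until the value of the marginal product equals the wage: P·MP_N = w, so 9·(150 − 6N) = 162.
Then 150 − 6N = 18, giving N = 22.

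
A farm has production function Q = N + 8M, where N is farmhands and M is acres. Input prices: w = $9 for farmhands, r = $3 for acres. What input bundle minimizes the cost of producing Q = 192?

The inputs are perfect substitutes, so the firm uses whichever has the lower cost per unit of output.
Cost per unit of output via N is 9; via M it is 0.375. M is cheaper.
Producing Q = 192 with M alone: N = 0, M = 24.

N* = 0, M* = 24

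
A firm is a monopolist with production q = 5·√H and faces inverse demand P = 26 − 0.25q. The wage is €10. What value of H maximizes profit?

H* = 16

Marginal revenue from the inverse demand is MR = 26 − 0.5q.
The marginal product is MP_H = 2.5·H^(-1/2).
A monopolist hires until marginal revenue product equals the wage: MR·MP_H = w.
At H, q = 5·√H. Substituting and solving: (26 − 2.5·√H)·2.5·H^(-1/2) = 10 gives H = 16.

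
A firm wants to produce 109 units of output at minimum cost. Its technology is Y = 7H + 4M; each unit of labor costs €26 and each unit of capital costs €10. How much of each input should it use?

The inputs are perfect substitutes, so the firm uses whichever has the lower cost per unit of output.
Cost per unit of output via H is w/7 = 26/7; via M it is r/4 = 2.5. M is cheaper.
Producing Y = 109 with M alone: H = 0, M = 27.25.

H* = 0, M* = 27.25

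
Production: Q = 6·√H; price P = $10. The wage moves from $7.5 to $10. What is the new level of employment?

From P·MP_H = w with MP_H = 3·H^(-1/2), the labor demand is H(w) = (30/w)^(2).
At w = 7.5: H = 16. At w = 10: H = 9.

H* = 9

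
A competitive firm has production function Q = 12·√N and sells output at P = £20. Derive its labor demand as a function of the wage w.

MP_N = (1/2)·12·N^(-1/2) = 6·N^(-1/2).
Setting P·MP_N = w: 120·N^(-1/2) = w.
Solving for N: N^(-1/2) = w/120, so N = (120/w)^(2).

N(w) = 14400/w²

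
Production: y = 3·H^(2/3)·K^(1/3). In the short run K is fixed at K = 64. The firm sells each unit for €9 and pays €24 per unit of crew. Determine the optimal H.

With K = 64, MP_H = (2/3)·3·H^(-1/3)·64^(1/3) = 8·H^(-1/3).
Profit maximization for a price taker requires P·MP_H = w: 9·8·H^(-1/3) = 24.
So H^(-1/3) = 1/3, which gives H = 27.

H* = 27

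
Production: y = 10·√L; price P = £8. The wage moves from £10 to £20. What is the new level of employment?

From P·MP_L = w with MP_L = 5·L^(-1/2), the labor demand is L(w) = (40/w)^(2).
At w = 10: L = 16. At w = 20: L = 4.

L* = 4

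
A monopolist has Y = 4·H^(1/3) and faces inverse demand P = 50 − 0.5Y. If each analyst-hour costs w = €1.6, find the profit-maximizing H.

H* = 125

Marginal revenue from the inverse demand is MR = 50 − Y.
The marginal product is MP_H = (4/3)·H^(-2/3).
A monopolist hires until marginal revenue product equals the wage: MR·MP_H = w.
At H, Y = 4·H^(1/3). Substituting and solving: (50 − 4·H^(1/3))·(4/3)·H^(-2/3) = 1.6 gives H = 125.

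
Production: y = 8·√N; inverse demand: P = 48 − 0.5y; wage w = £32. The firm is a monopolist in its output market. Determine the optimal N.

Marginal revenue from the inverse demand is MR = 48 − y.
The marginal product is MP_N = 4·N^(-1/2).
A monopolist hires until marginal revenue product equals the wage: MR·MP_N = w.
At N, y = 8·√N. Substituting and solving: (48 − 8·√N)·4·N^(-1/2) = 32 gives N = 9.

N* = 9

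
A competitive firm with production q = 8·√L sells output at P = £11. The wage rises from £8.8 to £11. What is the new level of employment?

L* = 16

From P·MP_L = w with MP_L = 4·L^(-1/2), the labor demand is L(w) = (44/w)^(2).
At w = 8.8: L = 25. At w = 11: L = 16.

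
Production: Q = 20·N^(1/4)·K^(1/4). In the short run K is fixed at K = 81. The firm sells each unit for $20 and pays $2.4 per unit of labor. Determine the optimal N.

With K = 81, MP_N = (1/4)·20·N^(-3/4)·81^(1/4) = 15·N^(-3/4).
Profit maximization for a price taker requires P·MP_N = w: 20·15·N^(-3/4) = 2.4.
So N^(-3/4) = 0.008, which gives N = 625.

N* = 625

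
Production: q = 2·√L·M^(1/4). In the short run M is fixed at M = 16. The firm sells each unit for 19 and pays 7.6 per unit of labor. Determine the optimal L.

L* = 25

With M = 16, MP_L = (1/2)·2·L^(-1/2)·16^(1/4) = 2·L^(-1/2).
Profit maximization for a price taker requires P·MP_L = w: 19·2·L^(-1/2) = 7.6.
So L^(-1/2) = 0.2, which gives L = 25.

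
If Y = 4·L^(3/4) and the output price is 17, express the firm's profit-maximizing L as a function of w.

L(w) = 6765201/w^(4)

MP_L = (3/4)·4·L^(-1/4) = 3·L^(-1/4).
Setting P·MP_L = w: 51·L^(-1/4) = w.
Solving for L: L^(-1/4) = w/51, so L = (51/w)^(4).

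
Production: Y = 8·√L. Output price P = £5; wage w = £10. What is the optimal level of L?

L* = 4

MP_L = (1/2)·8·L^(-1/2) = 4·L^(-1/2).
Profit maximization for a price taker requires P·MP_L = w: 5·4·L^(-1/2) = 10.
So L^(-1/2) = 0.5, which gives L = 4.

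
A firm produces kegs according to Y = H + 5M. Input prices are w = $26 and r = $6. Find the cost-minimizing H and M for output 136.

The inputs are perfect substitutes, so the firm uses whichever has the lower cost per unit of output.
Cost per unit of output via H is 26; via M it is 1.2. M is cheaper.
Producing Y = 136 with M alone: H = 0, M = 27.2.

H* = 0, M* = 27.2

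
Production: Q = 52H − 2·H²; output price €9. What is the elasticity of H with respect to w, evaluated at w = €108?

From P·MP_H = w with MP_H = 52 − 4H, labor demand is H(w) = (52 − w/9)/4.
dH/dw = −1/(36) = -1/36.
At w = 108, H = 10, so ε = (dH/dw)·(w/H) = (-1/36)·(108/10) = -0.3.

ε = -0.3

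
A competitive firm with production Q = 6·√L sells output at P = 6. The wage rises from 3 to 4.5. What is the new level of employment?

From P·MP_L = w with MP_L = 3·L^(-1/2), the labor demand is L(w) = (18/w)^(2).
At w = 3: L = 36. At w = 4.5: L = 16.

L* = 16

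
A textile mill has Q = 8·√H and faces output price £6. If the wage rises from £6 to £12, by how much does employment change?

ΔH = -12

From P·MP_H = w with MP_H = 4·H^(-1/2), the labor demand is H(w) = (24/w)^(2).
At w = 6: H = 16. At w = 12: H = 4.
ΔH = 4 − 16 = -12.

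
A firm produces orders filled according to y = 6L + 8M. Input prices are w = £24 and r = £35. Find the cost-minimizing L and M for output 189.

L* = 31.5, M* = 0

The inputs are perfect substitutes, so the firm uses whichever has the lower cost per unit of output.
Cost per unit of output via L is w/6 = 4; via M it is r/8 = 4.375. L is cheaper.
Producing y = 189 with L alone: L = 31.5, M = 0.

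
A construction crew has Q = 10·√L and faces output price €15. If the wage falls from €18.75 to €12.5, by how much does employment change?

From P·MP_L = w with MP_L = 5·L^(-1/2), the labor demand is L(w) = (75/w)^(2).
At w = 18.75: L = 16. At w = 12.5: L = 36.
ΔL = 36 − 16 = 20.

ΔL = 20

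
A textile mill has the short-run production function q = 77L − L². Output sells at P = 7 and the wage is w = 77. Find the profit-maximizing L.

The marginal product of L is MP_L = 77 − 2L.
A price-taking firm hires until the value of the marginal product equals the wage: P·MP_L = w, so 7·(77 − 2L) = 77.
Then 77 − 2L = 11, giving L = 33.

L* = 33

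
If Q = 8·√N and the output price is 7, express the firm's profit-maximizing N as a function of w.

N(w) = 784/w²

MP_N = (1/2)·8·N^(-1/2) = 4·N^(-1/2).
Setting P·MP_N = w: 28·N^(-1/2) = w.
Solving for N: N^(-1/2) = w/28, so N = (28/w)^(2).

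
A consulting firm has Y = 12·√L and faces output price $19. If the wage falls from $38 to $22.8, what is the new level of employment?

From P·MP_L = w with MP_L = 6·L^(-1/2), the labor demand is L(w) = (114/w)^(2).
At w = 38: L = 9. At w = 22.8: L = 25.

L* = 25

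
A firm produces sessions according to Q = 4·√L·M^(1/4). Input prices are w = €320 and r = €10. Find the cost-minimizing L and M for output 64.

L* = 16, M* = 256

Cost minimization requires the marginal rate of technical substitution to equal the input-price ratio: MP_L/MP_M = w/r.
Here MP_L/MP_M = (1/2)·(M/L)/(1/4) = 2·(M/L). Setting this equal to 320/10 = 32 gives M = 16L.
Substituting into Q = 64: 4·L^(1/2)·(16L)^(1/4) = 64.
Solving, L = 16 and M = 256.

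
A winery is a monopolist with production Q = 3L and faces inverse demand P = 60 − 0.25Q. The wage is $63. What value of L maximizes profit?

L* = 26

Marginal revenue from the inverse demand is MR = 60 − 0.5Q.
The marginal product is MP_L = 3.
A monopolist hires until marginal revenue product equals the wage: MR·MP_L = w.
(60 − 1.5L)·3 = 63, so L = 26.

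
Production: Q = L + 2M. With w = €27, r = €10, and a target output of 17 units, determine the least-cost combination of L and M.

The inputs are perfect substitutes, so the firm uses whichever has the lower cost per unit of output.
Cost per unit of output via L is 27; via M it is 5. M is cheaper.
Producing Q = 17 with M alone: L = 0, M = 8.5.

L* = 0, M* = 8.5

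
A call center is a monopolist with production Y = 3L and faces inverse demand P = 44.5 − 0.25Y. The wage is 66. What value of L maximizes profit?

L* = 15

Marginal revenue from the inverse demand is MR = 44.5 − 0.5Y.
The marginal product is MP_L = 3.
A monopolist hires until marginal revenue product equals the wage: MR·MP_L = w.
(44.5 − 1.5L)·3 = 66, so L = 15.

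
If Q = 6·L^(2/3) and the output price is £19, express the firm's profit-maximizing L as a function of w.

MP_L = (2/3)·6·L^(-1/3) = 4·L^(-1/3).
Setting P·MP_L = w: 76·L^(-1/3) = w.
Solving for L: L^(-1/3) = w/76, so L = (76/w)^(3).

L(w) = 438976/w³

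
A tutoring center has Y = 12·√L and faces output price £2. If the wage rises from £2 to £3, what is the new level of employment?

L* = 16

From P·MP_L = w with MP_L = 6·L^(-1/2), the labor demand is L(w) = (12/w)^(2).
At w = 2: L = 36. At w = 3: L = 16.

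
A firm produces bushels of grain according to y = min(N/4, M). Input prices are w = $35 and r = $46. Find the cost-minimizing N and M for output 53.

With a fixed-proportions technology, the cost-minimizing bundle uses no slack in either input: N/4 = M = y.
So N = 4·53 = 212 and M = 53.

N* = 212, M* = 53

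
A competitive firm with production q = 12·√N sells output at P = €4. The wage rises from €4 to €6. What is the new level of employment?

From P·MP_N = w with MP_N = 6·N^(-1/2), the labor demand is N(w) = (24/w)^(2).
At w = 4: N = 36. At w = 6: N = 16.

N* = 16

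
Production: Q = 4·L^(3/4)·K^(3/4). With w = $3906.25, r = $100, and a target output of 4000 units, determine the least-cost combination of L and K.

L* = 16, K* = 625

Cost minimization requires the marginal rate of technical substitution to equal the input-price ratio: MP_L/MP_K = w/r.
Here MP_L/MP_K = (3/4)·(K/L)/(3/4) = (K/L). Setting this equal to 3906.25/100 = 39.0625 gives K = 39.0625L.
Substituting into Q = 4000: 4·L^(3/4)·(39.0625L)^(3/4) = 4000.
Solving, L = 16 and K = 625.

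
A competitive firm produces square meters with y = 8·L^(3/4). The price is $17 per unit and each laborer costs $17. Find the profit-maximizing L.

MP_L = (3/4)·8·L^(-1/4) = 6·L^(-1/4).
Profit maximization for a price taker requires P·MP_L = w: 17·6·L^(-1/4) = 17.
So L^(-1/4) = 1/6, which gives L = 1296.

L* = 1296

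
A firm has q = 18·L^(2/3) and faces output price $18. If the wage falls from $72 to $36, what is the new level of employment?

L* = 216

From P·MP_L = w with MP_L = 12·L^(-1/3), the labor demand is L(w) = (216/w)^(3).
At w = 72: L = 27. At w = 36: L = 216.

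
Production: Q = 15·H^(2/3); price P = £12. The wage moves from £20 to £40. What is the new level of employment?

H* = 27

From P·MP_H = w with MP_H = 10·H^(-1/3), the labor demand is H(w) = (120/w)^(3).
At w = 20: H = 216. At w = 40: H = 27.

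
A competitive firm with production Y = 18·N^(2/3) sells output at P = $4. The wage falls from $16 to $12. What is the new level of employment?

N* = 64

From P·MP_N = w with MP_N = 12·N^(-1/3), the labor demand is N(w) = (48/w)^(3).
At w = 16: N = 27. At w = 12: N = 64.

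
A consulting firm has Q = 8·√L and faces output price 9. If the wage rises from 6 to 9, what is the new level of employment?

L* = 16

From P·MP_L = w with MP_L = 4·L^(-1/2), the labor demand is L(w) = (36/w)^(2).
At w = 6: L = 36. At w = 9: L = 16.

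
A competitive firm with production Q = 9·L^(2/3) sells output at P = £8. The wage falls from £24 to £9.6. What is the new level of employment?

From P·MP_L = w with MP_L = 6·L^(-1/3), the labor demand is L(w) = (48/w)^(3).
At w = 24: L = 8. At w = 9.6: L = 125.

L* = 125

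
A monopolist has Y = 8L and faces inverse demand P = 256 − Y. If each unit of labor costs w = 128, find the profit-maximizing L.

L* = 15

Marginal revenue from the inverse demand is MR = 256 − 2Y.
The marginal product is MP_L = 8.
A monopolist hires until marginal revenue product equals the wage: MR·MP_L = w.
(256 − 16L)·8 = 128, so L = 15.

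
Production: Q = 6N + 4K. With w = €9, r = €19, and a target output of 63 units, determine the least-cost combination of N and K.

N* = 10.5, K* = 0

The inputs are perfect substitutes, so the firm uses whichever has the lower cost per unit of output.
Cost per unit of output via N is w/6 = 1.5; via K it is r/4 = 4.75. N is cheaper.
Producing Q = 63 with N alone: N = 10.5, K = 0.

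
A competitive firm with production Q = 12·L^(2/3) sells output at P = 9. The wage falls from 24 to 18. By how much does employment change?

ΔL = 37

From P·MP_L = w with MP_L = 8·L^(-1/3), the labor demand is L(w) = (72/w)^(3).
At w = 24: L = 27. At w = 18: L = 64.
ΔL = 64 − 27 = 37.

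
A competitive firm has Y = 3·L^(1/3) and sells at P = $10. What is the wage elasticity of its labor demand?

ε = -1.5

MP_L = (1/3)·3·L^(-2/3), so P·MP_L = w gives 10·L^(-2/3) = w.
Solving, L(w) = (10/w)^(3/2). This is a constant-elasticity form: L ∝ w^(−3/2), so ε = −3/2.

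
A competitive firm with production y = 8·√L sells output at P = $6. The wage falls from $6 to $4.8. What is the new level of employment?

From P·MP_L = w with MP_L = 4·L^(-1/2), the labor demand is L(w) = (24/w)^(2).
At w = 6: L = 16. At w = 4.8: L = 25.

L* = 25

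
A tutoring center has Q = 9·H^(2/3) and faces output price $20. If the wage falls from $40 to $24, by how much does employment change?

ΔH = 98

From P·MP_H = w with MP_H = 6·H^(-1/3), the labor demand is H(w) = (120/w)^(3).
At w = 40: H = 27. At w = 24: H = 125.
ΔH = 125 − 27 = 98.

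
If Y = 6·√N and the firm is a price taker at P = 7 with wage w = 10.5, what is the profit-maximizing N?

MP_N = (1/2)·6·N^(-1/2) = 3·N^(-1/2).
Profit maximization for a price taker requires P·MP_N = w: 7·3·N^(-1/2) = 10.5.
So N^(-1/2) = 0.5, which gives N = 4.

N* = 4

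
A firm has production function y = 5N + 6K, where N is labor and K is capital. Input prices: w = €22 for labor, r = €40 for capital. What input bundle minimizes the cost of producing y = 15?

N* = 3, K* = 0

The inputs are perfect substitutes, so the firm uses whichever has the lower cost per unit of output.
Cost per unit of output via N is w/5 = 4.4; via K it is r/6 = 20/3. N is cheaper.
Producing y = 15 with N alone: N = 3, K = 0.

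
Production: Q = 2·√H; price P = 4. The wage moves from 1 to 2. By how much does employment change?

ΔH = -12

From P·MP_H = w with MP_H = H^(-1/2), the labor demand is H(w) = (4/w)^(2).
At w = 1: H = 16. At w = 2: H = 4.
ΔH = 4 − 16 = -12.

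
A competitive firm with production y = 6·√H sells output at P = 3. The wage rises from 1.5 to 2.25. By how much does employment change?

From P·MP_H = w with MP_H = 3·H^(-1/2), the labor demand is H(w) = (9/w)^(2).
At w = 1.5: H = 36. At w = 2.25: H = 16.
ΔH = 16 − 36 = -20.

ΔH = -20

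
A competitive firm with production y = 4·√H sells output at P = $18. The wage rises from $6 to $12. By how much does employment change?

ΔH = -27

From P·MP_H = w with MP_H = 2·H^(-1/2), the labor demand is H(w) = (36/w)^(2).
At w = 6: H = 36. At w = 12: H = 9.
ΔH = 9 − 36 = -27.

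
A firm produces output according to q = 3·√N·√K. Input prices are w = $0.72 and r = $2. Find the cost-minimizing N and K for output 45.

Cost minimization requires the marginal rate of technical substitution to equal the input-price ratio: MP_N/MP_K = w/r.
Here MP_N/MP_K = (1/2)·(K/N)/(1/2) = (K/N). Setting this equal to 0.72/2 = 0.36 gives K = 0.36N.
Substituting into q = 45: 3·N^(1/2)·(0.36N)^(1/2) = 45.
Solving, N = 25 and K = 9.

N* = 25, K* = 9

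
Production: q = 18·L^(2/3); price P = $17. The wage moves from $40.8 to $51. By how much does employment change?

ΔL = -61

From P·MP_L = w with MP_L = 12·L^(-1/3), the labor demand is L(w) = (204/w)^(3).
At w = 40.8: L = 125. At w = 51: L = 64.
ΔL = 64 − 125 = -61.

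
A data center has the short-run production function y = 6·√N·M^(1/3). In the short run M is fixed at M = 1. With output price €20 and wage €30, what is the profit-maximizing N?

N* = 4

With M = 1, MP_N = (1/2)·6·N^(-1/2)·1^(1/3) = 3·N^(-1/2).
Profit maximization for a price taker requires P·MP_N = w: 20·3·N^(-1/2) = 30.
So N^(-1/2) = 0.5, which gives N = 4.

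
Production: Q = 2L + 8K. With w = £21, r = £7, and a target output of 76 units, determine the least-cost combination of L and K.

L* = 0, K* = 9.5

The inputs are perfect substitutes, so the firm uses whichever has the lower cost per unit of output.
Cost per unit of output via L is w/2 = 10.5; via K it is r/8 = 0.875. K is cheaper.
Producing Q = 76 with K alone: L = 0, K = 9.5.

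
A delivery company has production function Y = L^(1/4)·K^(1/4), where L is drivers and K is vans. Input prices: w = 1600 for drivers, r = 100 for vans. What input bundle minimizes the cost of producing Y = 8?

Cost minimization requires the marginal rate of technical substitution to equal the input-price ratio: MP_L/MP_K = w/r.
Here MP_L/MP_K = (1/4)·(K/L)/(1/4) = (K/L). Setting this equal to 1600/100 = 16 gives K = 16L.
Substituting into Y = 8: L^(1/4)·(16L)^(1/4) = 8.
Solving, L = 16 and K = 256.

L* = 16, K* = 256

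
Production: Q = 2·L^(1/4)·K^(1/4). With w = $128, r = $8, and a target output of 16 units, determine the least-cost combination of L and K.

Cost minimization requires the marginal rate of technical substitution to equal the input-price ratio: MP_L/MP_K = w/r.
Here MP_L/MP_K = (1/4)·(K/L)/(1/4) = (K/L). Setting this equal to 128/8 = 16 gives K = 16L.
Substituting into Q = 16: 2·L^(1/4)·(16L)^(1/4) = 16.
Solving, L = 16 and K = 256.

L* = 16, K* = 256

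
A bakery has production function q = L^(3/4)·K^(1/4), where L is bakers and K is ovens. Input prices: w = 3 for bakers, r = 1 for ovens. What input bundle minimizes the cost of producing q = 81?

Cost minimization requires the marginal rate of technical substitution to equal the input-price ratio: MP_L/MP_K = w/r.
Here MP_L/MP_K = (3/4)·(K/L)/(1/4) = 3·(K/L). Setting this equal to 3/1 = 3 gives K = L.
Substituting into q = 81: L^(3/4)·(L)^(1/4) = 81.
Solving, L = 81 and K = 81.

L* = 81, K* = 81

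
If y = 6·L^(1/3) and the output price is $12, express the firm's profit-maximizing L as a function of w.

MP_L = (1/3)·6·L^(-2/3) = 2·L^(-2/3).
Setting P·MP_L = w: 24·L^(-2/3) = w.
Solving for L: L^(-2/3) = w/24, so L = (24/w)^(3/2).

L(w) = (24/w)^(3/2)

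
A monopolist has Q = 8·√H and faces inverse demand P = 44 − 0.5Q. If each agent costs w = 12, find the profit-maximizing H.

H* = 16

Marginal revenue from the inverse demand is MR = 44 − Q.
The marginal product is MP_H = 4·H^(-1/2).
A monopolist hires until marginal revenue product equals the wage: MR·MP_H = w.
At H, Q = 8·√H. Substituting and solving: (44 − 8·√H)·4·H^(-1/2) = 12 gives H = 16.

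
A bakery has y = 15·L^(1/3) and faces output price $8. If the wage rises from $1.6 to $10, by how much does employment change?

ΔL = -117

From P·MP_L = w with MP_L = 5·L^(-2/3), the labor demand is L(w) = (40/w)^(3/2).
At w = 1.6: L = 125. At w = 10: L = 8.
ΔL = 8 − 125 = -117.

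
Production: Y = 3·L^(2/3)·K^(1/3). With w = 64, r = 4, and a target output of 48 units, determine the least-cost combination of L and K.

L* = 8, K* = 64

Cost minimization requires the marginal rate of technical substitution to equal the input-price ratio: MP_L/MP_K = w/r.
Here MP_L/MP_K = (2/3)·(K/L)/(1/3) = 2·(K/L). Setting this equal to 64/4 = 16 gives K = 8L.
Substituting into Y = 48: 3·L^(2/3)·(8L)^(1/3) = 48.
Solving, L = 8 and K = 64.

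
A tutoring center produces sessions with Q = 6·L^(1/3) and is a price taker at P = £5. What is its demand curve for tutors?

MP_L = (1/3)·6·L^(-2/3) = 2·L^(-2/3).
Setting P·MP_L = w: 10·L^(-2/3) = w.
Solving for L: L^(-2/3) = w/10, so L = (10/w)^(3/2).

L(w) = (10/w)^(3/2)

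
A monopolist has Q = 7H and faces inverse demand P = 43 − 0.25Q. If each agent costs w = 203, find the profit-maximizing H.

H* = 4

Marginal revenue from the inverse demand is MR = 43 − 0.5Q.
The marginal product is MP_H = 7.
A monopolist hires until marginal revenue product equals the wage: MR·MP_H = w.
(43 − 3.5H)·7 = 203, so H = 4.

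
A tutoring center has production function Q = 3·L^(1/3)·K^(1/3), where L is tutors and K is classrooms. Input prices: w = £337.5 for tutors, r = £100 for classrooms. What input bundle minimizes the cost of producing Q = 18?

Cost minimization requires the marginal rate of technical substitution to equal the input-price ratio: MP_L/MP_K = w/r.
Here MP_L/MP_K = (1/3)·(K/L)/(1/3) = (K/L). Setting this equal to 337.5/100 = 3.375 gives K = 3.375L.
Substituting into Q = 18: 3·L^(1/3)·(3.375L)^(1/3) = 18.
Solving, L = 8 and K = 27.

L* = 8, K* = 27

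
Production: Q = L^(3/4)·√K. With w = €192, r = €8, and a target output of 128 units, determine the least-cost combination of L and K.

Cost minimization requires the marginal rate of technical substitution to equal the input-price ratio: MP_L/MP_K = w/r.
Here MP_L/MP_K = (3/4)·(K/L)/(1/2) = 1.5·(K/L). Setting this equal to 192/8 = 24 gives K = 16L.
Substituting into Q = 128: L^(3/4)·(16L)^(1/2) = 128.
Solving, L = 16 and K = 256.

L* = 16, K* = 256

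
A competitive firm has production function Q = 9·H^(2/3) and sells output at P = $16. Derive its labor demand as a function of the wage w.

H(w) = 884736/w³

MP_H = (2/3)·9·H^(-1/3) = 6·H^(-1/3).
Setting P·MP_H = w: 96·H^(-1/3) = w.
Solving for H: H^(-1/3) = w/96, so H = (96/w)^(3).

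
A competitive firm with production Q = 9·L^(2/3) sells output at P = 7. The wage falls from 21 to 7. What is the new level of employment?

From P·MP_L = w with MP_L = 6·L^(-1/3), the labor demand is L(w) = (42/w)^(3).
At w = 21: L = 8. At w = 7: L = 216.

L* = 216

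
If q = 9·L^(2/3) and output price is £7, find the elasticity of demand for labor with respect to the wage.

ε = -3

MP_L = (2/3)·9·L^(-1/3), so P·MP_L = w gives 42·L^(-1/3) = w.
Solving, L(w) = (42/w)^(3). This is a constant-elasticity form: L ∝ w^(−3), so ε = −3.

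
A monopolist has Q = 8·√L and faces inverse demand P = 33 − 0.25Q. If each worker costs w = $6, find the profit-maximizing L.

Marginal revenue from the inverse demand is MR = 33 − 0.5Q.
The marginal product is MP_L = 4·L^(-1/2).
A monopolist hires until marginal revenue product equals the wage: MR·MP_L = w.
At L, Q = 8·√L. Substituting and solving: (33 − 4·√L)·4·L^(-1/2) = 6 gives L = 36.

L* = 36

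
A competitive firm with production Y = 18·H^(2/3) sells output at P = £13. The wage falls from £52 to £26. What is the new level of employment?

From P·MP_H = w with MP_H = 12·H^(-1/3), the labor demand is H(w) = (156/w)^(3).
At w = 52: H = 27. At w = 26: H = 216.

H* = 216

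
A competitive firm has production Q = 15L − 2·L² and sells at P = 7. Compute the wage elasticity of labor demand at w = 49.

ε = -0.875

From P·MP_L = w with MP_L = 15 − 4L, labor demand is L(w) = (15 − w/7)/4.
dL/dw = −1/(28) = -1/28.
At w = 49, L = 2, so ε = (dL/dw)·(w/L) = (-1/28)·(49/2) = -0.875.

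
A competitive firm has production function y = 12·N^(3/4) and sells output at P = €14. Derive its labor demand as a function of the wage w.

MP_N = (3/4)·12·N^(-1/4) = 9·N^(-1/4).
Setting P·MP_N = w: 126·N^(-1/4) = w.
Solving for N: N^(-1/4) = w/126, so N = (126/w)^(4).

N(w) = (126/w)^(4)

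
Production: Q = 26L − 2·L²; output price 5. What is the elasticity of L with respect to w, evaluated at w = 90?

From P·MP_L = w with MP_L = 26 − 4L, labor demand is L(w) = (26 − w/5)/4.
dL/dw = −1/(20) = -0.05.
At w = 90, L = 2, so ε = (dL/dw)·(w/L) = (-0.05)·(90/2) = -2.25.

ε = -2.25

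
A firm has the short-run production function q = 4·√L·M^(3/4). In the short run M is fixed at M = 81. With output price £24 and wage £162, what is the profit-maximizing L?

With M = 81, MP_L = (1/2)·4·L^(-1/2)·81^(3/4) = 54·L^(-1/2).
Profit maximization for a price taker requires P·MP_L = w: 24·54·L^(-1/2) = 162.
So L^(-1/2) = 0.125, which gives L = 64.

L* = 64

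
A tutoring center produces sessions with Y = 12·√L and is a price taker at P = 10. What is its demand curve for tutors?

MP_L = (1/2)·12·L^(-1/2) = 6·L^(-1/2).
Setting P·MP_L = w: 60·L^(-1/2) = w.
Solving for L: L^(-1/2) = w/60, so L = (60/w)^(2).

L(w) = 3600/w²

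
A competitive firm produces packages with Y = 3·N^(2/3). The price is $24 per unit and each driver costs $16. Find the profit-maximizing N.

N* = 27

MP_N = (2/3)·3·N^(-1/3) = 2·N^(-1/3).
Profit maximization for a price taker requires P·MP_N = w: 24·2·N^(-1/3) = 16.
So N^(-1/3) = 1/3, which gives N = 27.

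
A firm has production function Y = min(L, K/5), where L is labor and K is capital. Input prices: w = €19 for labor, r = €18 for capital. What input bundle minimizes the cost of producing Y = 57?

With a fixed-proportions technology, the cost-minimizing bundle uses no slack in either input: L = K/5 = Y.
So L = 57 and K = 5·57 = 285.

L* = 57, K* = 285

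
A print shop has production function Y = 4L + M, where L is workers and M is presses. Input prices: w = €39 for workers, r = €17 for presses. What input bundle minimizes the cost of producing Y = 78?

The inputs are perfect substitutes, so the firm uses whichever has the lower cost per unit of output.
Cost per unit of output via L is 9.75; via M it is 17. L is cheaper.
Producing Y = 78 with L alone: L = 19.5, M = 0.

L* = 19.5, M* = 0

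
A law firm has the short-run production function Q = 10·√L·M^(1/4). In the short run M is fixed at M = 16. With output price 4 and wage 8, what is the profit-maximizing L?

With M = 16, MP_L = (1/2)·10·L^(-1/2)·16^(1/4) = 10·L^(-1/2).
Profit maximization for a price taker requires P·MP_L = w: 4·10·L^(-1/2) = 8.
So L^(-1/2) = 0.2, which gives L = 25.

L* = 25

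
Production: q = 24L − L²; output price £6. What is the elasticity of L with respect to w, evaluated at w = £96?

ε = -2

From P·MP_L = w with MP_L = 24 − 2L, labor demand is L(w) = (24 − w/6)/2.
dL/dw = −1/(12) = -1/12.
At w = 96, L = 4, so ε = (dL/dw)·(w/L) = (-1/12)·(96/4) = -2.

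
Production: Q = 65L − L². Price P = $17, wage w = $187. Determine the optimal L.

L* = 27

The marginal product of L is MP_L = 65 − 2L.
A price-taking firm hires until the value of the marginal product equals the wage: P·MP_L = w, so 17·(65 − 2L) = 187.
Then 65 − 2L = 11, giving L = 27.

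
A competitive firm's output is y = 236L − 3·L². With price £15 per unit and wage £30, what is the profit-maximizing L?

The marginal product of L is MP_L = 236 − 6L.
A price-taking firm hires until the value of the marginal product equals the wage: P·MP_L = w, so 15·(236 − 6L) = 30.
Then 236 − 6L = 2, giving L = 39.

L* = 39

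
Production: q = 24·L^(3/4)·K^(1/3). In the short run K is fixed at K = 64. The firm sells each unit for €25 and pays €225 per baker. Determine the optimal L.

L* = 4096

With K = 64, MP_L = (3/4)·24·L^(-1/4)·64^(1/3) = 72·L^(-1/4).
Profit maximization for a price taker requires P·MP_L = w: 25·72·L^(-1/4) = 225.
So L^(-1/4) = 0.125, which gives L = 4096.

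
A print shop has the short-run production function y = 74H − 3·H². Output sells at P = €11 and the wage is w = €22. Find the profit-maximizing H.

The marginal product of H is MP_H = 74 − 6H.
A price-taking firm hires until the value of the marginal product equals the wage: P·MP_H = w, so 11·(74 − 6H) = 22.
Then 74 − 6H = 2, giving H = 12.

H* = 12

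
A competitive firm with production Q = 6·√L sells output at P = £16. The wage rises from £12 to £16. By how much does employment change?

From P·MP_L = w with MP_L = 3·L^(-1/2), the labor demand is L(w) = (48/w)^(2).
At w = 12: L = 16. At w = 16: L = 9.
ΔL = 9 − 16 = -7.

ΔL = -7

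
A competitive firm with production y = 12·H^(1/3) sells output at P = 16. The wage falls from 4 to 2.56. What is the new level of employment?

From P·MP_H = w with MP_H = 4·H^(-2/3), the labor demand is H(w) = (64/w)^(3/2).
At w = 4: H = 64. At w = 2.56: H = 125.

H* = 125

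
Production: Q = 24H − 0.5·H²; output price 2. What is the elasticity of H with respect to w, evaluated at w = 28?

ε = -1.4

From P·MP_H = w with MP_H = 24 − H, labor demand is H(w) = 24 − w/2.
dH/dw = −1/(2) = -0.5.
At w = 28, H = 10, so ε = (dH/dw)·(w/H) = (-0.5)·(28/10) = -1.4.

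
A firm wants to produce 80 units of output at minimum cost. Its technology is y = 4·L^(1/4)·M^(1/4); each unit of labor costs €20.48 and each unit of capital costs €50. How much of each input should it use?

L* = 625, M* = 256

Cost minimization requires the marginal rate of technical substitution to equal the input-price ratio: MP_L/MP_M = w/r.
Here MP_L/MP_M = (1/4)·(M/L)/(1/4) = (M/L). Setting this equal to 20.48/50 = 0.4096 gives M = 0.4096L.
Substituting into y = 80: 4·L^(1/4)·(0.4096L)^(1/4) = 80.
Solving, L = 625 and M = 256.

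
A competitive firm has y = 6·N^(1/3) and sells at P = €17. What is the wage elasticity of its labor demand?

MP_N = (1/3)·6·N^(-2/3), so P·MP_N = w gives 34·N^(-2/3) = w.
Solving, N(w) = (34/w)^(3/2). This is a constant-elasticity form: N ∝ w^(−3/2), so ε = −3/2.

ε = -1.5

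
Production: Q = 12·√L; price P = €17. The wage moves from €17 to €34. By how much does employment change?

From P·MP_L = w with MP_L = 6·L^(-1/2), the labor demand is L(w) = (102/w)^(2).
At w = 17: L = 36. At w = 34: L = 9.
ΔL = 9 − 36 = -27.

ΔL = -27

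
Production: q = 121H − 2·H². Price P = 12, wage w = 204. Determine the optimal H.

H* = 26

The marginal product of H is MP_H = 121 − 4H.
A price-taking firm hires until the value of the marginal product equals the wage: P·MP_H = w, so 12·(121 − 4H) = 204.
Then 121 − 4H = 17, giving H = 26.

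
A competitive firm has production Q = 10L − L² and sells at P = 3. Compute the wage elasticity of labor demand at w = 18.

ε = -1.5

From P·MP_L = w with MP_L = 10 − 2L, labor demand is L(w) = (10 − w/3)/2.
dL/dw = −1/(6) = -1/6.
At w = 18, L = 2, so ε = (dL/dw)·(w/L) = (-1/6)·(18/2) = -1.5.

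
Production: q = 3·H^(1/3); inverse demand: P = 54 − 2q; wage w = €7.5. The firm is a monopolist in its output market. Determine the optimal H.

Marginal revenue from the inverse demand is MR = 54 − 4q.
The marginal product is MP_H = H^(-2/3).
A monopolist hires until marginal revenue product equals the wage: MR·MP_H = w.
At H, q = 3·H^(1/3). Substituting and solving: (54 − 12·H^(1/3))·H^(-2/3) = 7.5 gives H = 8.

H* = 8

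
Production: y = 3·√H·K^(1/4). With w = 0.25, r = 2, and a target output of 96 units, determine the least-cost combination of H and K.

H* = 256, K* = 16

Cost minimization requires the marginal rate of technical substitution to equal the input-price ratio: MP_H/MP_K = w/r.
Here MP_H/MP_K = (1/2)·(K/H)/(1/4) = 2·(K/H). Setting this equal to 0.25/2 = 0.125 gives K = 0.0625H.
Substituting into y = 96: 3·H^(1/2)·(0.0625H)^(1/4) = 96.
Solving, H = 256 and K = 16.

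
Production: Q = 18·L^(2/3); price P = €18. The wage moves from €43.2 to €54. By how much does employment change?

From P·MP_L = w with MP_L = 12·L^(-1/3), the labor demand is L(w) = (216/w)^(3).
At w = 43.2: L = 125. At w = 54: L = 64.
ΔL = 64 − 125 = -61.

ΔL = -61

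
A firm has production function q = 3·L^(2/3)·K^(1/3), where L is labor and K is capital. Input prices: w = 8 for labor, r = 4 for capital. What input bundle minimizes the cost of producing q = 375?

Cost minimization requires the marginal rate of technical substitution to equal the input-price ratio: MP_L/MP_K = w/r.
Here MP_L/MP_K = (2/3)·(K/L)/(1/3) = 2·(K/L). Setting this equal to 8/4 = 2 gives K = L.
Substituting into q = 375: 3·L^(2/3)·(L)^(1/3) = 375.
Solving, L = 125 and K = 125.

L* = 125, K* = 125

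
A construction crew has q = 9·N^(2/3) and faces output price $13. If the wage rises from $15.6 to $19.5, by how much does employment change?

From P·MP_N = w with MP_N = 6·N^(-1/3), the labor demand is N(w) = (78/w)^(3).
At w = 15.6: N = 125. At w = 19.5: N = 64.
ΔN = 64 − 125 = -61.

ΔN = -61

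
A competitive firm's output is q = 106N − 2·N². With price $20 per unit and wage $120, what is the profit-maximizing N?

N* = 25

The marginal product of N is MP_N = 106 − 4N.
A price-taking firm hires until the value of the marginal product equals the wage: P·MP_N = w, so 20·(106 − 4N) = 120.
Then 106 − 4N = 6, giving N = 25.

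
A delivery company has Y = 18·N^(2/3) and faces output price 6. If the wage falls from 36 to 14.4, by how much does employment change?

ΔN = 117

From P·MP_N = w with MP_N = 12·N^(-1/3), the labor demand is N(w) = (72/w)^(3).
At w = 36: N = 8. At w = 14.4: N = 125.
ΔN = 125 − 8 = 117.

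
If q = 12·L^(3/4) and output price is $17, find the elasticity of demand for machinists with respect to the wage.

MP_L = (3/4)·12·L^(-1/4), so P·MP_L = w gives 153·L^(-1/4) = w.
Solving, L(w) = (153/w)^(4). This is a constant-elasticity form: L ∝ w^(−4), so ε = −4.

ε = -4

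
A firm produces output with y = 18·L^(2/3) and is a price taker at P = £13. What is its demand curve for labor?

MP_L = (2/3)·18·L^(-1/3) = 12·L^(-1/3).
Setting P·MP_L = w: 156·L^(-1/3) = w.
Solving for L: L^(-1/3) = w/156, so L = (156/w)^(3).

L(w) = 3796416/w³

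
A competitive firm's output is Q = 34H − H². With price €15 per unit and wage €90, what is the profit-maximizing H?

H* = 14

The marginal product of H is MP_H = 34 − 2H.
A price-taking firm hires until the value of the marginal product equals the wage: P·MP_H = w, so 15·(34 − 2H) = 90.
Then 34 − 2H = 6, giving H = 14.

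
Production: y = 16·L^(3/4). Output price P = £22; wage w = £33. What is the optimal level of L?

MP_L = (3/4)·16·L^(-1/4) = 12·L^(-1/4).
Profit maximization for a price taker requires P·MP_L = w: 22·12·L^(-1/4) = 33.
So L^(-1/4) = 0.125, which gives L = 4096.

L* = 4096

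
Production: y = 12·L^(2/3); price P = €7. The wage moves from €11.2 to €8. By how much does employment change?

From P·MP_L = w with MP_L = 8·L^(-1/3), the labor demand is L(w) = (56/w)^(3).
At w = 11.2: L = 125. At w = 8: L = 343.
ΔL = 343 − 125 = 218.

ΔL = 218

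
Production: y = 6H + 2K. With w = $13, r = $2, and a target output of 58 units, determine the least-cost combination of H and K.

The inputs are perfect substitutes, so the firm uses whichever has the lower cost per unit of output.
Cost per unit of output via H is w/6 = 13/6; via K it is r/2 = 1. K is cheaper.
Producing y = 58 with K alone: H = 0, K = 29.

H* = 0, K* = 29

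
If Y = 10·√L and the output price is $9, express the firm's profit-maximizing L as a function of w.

L(w) = 2025/w²

MP_L = (1/2)·10·L^(-1/2) = 5·L^(-1/2).
Setting P·MP_L = w: 45·L^(-1/2) = w.
Solving for L: L^(-1/2) = w/45, so L = (45/w)^(2).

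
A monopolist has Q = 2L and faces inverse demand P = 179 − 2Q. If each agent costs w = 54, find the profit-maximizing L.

Marginal revenue from the inverse demand is MR = 179 − 4Q.
The marginal product is MP_L = 2.
A monopolist hires until marginal revenue product equals the wage: MR·MP_L = w.
(179 − 8L)·2 = 54, so L = 19.

L* = 19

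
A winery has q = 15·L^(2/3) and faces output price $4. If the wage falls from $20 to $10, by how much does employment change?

ΔL = 56

From P·MP_L = w with MP_L = 10·L^(-1/3), the labor demand is L(w) = (40/w)^(3).
At w = 20: L = 8. At w = 10: L = 64.
ΔL = 64 − 8 = 56.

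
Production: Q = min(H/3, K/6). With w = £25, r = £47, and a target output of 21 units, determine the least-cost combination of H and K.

With a fixed-proportions technology, the cost-minimizing bundle uses no slack in either input: H/3 = K/6 = Q.
So H = 3·21 = 63 and K = 6·21 = 126.

H* = 63, K* = 126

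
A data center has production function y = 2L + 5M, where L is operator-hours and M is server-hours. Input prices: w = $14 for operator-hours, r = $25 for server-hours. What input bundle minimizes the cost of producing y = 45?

L* = 0, M* = 9

The inputs are perfect substitutes, so the firm uses whichever has the lower cost per unit of output.
Cost per unit of output via L is w/2 = 7; via M it is r/5 = 5. M is cheaper.
Producing y = 45 with M alone: L = 0, M = 9.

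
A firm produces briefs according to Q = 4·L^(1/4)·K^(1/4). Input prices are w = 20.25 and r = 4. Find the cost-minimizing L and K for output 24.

Cost minimization requires the marginal rate of technical substitution to equal the input-price ratio: MP_L/MP_K = w/r.
Here MP_L/MP_K = (1/4)·(K/L)/(1/4) = (K/L). Setting this equal to 20.25/4 = 5.0625 gives K = 5.0625L.
Substituting into Q = 24: 4·L^(1/4)·(5.0625L)^(1/4) = 24.
Solving, L = 16 and K = 81.

L* = 16, K* = 81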